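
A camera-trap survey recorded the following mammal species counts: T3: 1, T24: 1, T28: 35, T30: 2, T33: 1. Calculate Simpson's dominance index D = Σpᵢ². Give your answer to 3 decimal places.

Total N = 1+1+35+2+1 = 40, so the proportions are 0.025, 0.025, 0.875, 0.05, 0.025 (working shown to 5 dp, full precision carried).
D = 0.025² + 0.025² + 0.875² + 0.05² + 0.025² = 0.00063 + 0.00063 + 0.76562 + 0.00250 + 0.00063 = 0.77000.
To 3 decimal places, D = 0.770.

0.770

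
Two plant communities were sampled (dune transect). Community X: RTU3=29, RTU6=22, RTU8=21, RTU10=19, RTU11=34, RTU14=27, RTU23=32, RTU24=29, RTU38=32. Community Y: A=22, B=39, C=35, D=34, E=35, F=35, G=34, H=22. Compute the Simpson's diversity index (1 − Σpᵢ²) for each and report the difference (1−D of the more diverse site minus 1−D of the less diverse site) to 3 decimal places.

0.014

Community X: N=245, proportions 0.11837, 0.0898, 0.08571, 0.07755, 0.13878, 0.1102, 0.13061, 0.11837, 0.13061, giving 1−D = 0.88503 (working shown to 5 dp, full precision carried).
Community Y: N=256, proportions 0.08594, 0.15234, 0.13672, 0.13281, 0.13672, 0.13672, 0.13281, 0.08594, giving 1−D = 0.87067.
Difference = |0.88503 − 0.87067| = 0.01436, i.e. 0.014 to 3 decimal places.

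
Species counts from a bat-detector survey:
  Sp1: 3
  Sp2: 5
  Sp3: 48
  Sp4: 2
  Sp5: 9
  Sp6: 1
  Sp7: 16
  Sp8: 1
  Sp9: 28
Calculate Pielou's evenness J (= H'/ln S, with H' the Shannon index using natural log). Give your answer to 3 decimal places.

Total N = 3+5+48+2+9+1+16+1+28 = 113, so the proportions are 0.02655, 0.04425, 0.42478, 0.0177, 0.07965, 0.00885, 0.14159, 0.00885, 0.24779 (working shown to 5 dp, full precision carried).
H' = −Σ pᵢ ln pᵢ = −((-0.09634) + (-0.13796) + (-0.36369) + (-0.07140) + (-0.20152) + (-0.04184) + (-0.27679) + (-0.04184) + (-0.34571)) = 1.57708.
With S = 9 species, ln S = 2.19722, so J = 1.57708/2.19722 = 0.71776, i.e. 0.718 to 3 decimal places.

0.718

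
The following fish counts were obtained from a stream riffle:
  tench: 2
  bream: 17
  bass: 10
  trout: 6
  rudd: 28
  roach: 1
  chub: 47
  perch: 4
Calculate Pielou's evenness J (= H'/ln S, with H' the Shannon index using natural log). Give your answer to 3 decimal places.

0.763

Total N = 2+17+10+6+28+1+47+4 = 115, so the proportions are 0.01739, 0.14783, 0.08696, 0.05217, 0.24348, 0.0087, 0.4087, 0.03478 (working shown to 5 dp, full precision carried).
H' = −Σ pᵢ ln pᵢ = −((-0.07047) + (-0.28260) + (-0.21238) + (-0.15408) + (-0.34397) + (-0.04126) + (-0.36569) + (-0.11682)) = 1.58727.
With S = 8 species, ln S = 2.07944, so J = 1.58727/2.07944 = 0.76332, i.e. 0.763 to 3 decimal places.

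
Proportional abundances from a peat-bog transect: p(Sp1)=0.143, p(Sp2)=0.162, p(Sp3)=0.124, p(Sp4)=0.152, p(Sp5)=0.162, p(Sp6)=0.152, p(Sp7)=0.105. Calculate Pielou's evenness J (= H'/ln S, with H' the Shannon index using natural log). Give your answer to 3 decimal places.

0.995

H' = −Σ pᵢ ln pᵢ = −((-0.27812) + (-0.29487) + (-0.25885) + (-0.28635) + (-0.29487) + (-0.28635) + (-0.23665)) = 1.93605 (working shown to 5 dp, full precision carried).
With S = 7 species, ln S = 1.94591, so J = 1.93605/1.94591 = 0.99493, i.e. 0.995 to 3 decimal places.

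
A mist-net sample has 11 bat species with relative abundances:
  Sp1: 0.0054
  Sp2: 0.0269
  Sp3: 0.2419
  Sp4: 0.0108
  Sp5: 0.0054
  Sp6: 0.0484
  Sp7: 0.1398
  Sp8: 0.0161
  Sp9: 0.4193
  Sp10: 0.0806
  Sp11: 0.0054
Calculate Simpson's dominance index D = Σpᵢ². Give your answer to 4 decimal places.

0.2639

D = 0.0054² + 0.0269² + 0.2419² + 0.0108² + 0.0054² + 0.0484² + 0.1398² + 0.0161² + 0.4193² + 0.0806² + 0.0054² = 0.000029 + 0.000724 + 0.058516 + 0.000117 + 0.000029 + 0.002343 + 0.019544 + 0.000259 + 0.175812 + 0.006496 + 0.000029 = 0.263898 (working shown to 6 dp, full precision carried).
To 4 decimal places, D = 0.2639.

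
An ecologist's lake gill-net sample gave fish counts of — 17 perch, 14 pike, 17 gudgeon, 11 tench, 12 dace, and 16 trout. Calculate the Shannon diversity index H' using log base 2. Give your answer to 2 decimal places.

2.57

Total N = 17+14+17+11+12+16 = 87, so the proportions are 0.1954, 0.1609, 0.1954, 0.1264, 0.1379, 0.1839 (working shown to 4 dp, full precision carried).
Each pᵢ log₂ pᵢ term: 0.1954×(-2.3555)=-0.4603, 0.1609×(-2.6356)=-0.4241, 0.1954×(-2.3555)=-0.4603, 0.1264×(-2.9835)=-0.3772, 0.1379×(-2.8580)=-0.3942, 0.1839×(-2.4429)=-0.4493.
Sum = -2.5654, so H' = 2.57.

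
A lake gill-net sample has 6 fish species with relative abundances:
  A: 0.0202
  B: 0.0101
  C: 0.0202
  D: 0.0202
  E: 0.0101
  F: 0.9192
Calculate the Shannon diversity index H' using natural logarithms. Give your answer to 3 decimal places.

Each pᵢ ln pᵢ term (working shown to 5 dp, full precision carried): 0.0202×(-3.90207)=-0.07882, 0.0101×(-4.59522)=-0.04641, 0.0202×(-3.90207)=-0.07882, 0.0202×(-3.90207)=-0.07882, 0.0101×(-4.59522)=-0.04641, 0.9192×(-0.08425)=-0.07744.
Sum = -0.40673, so H' = 0.407.

0.407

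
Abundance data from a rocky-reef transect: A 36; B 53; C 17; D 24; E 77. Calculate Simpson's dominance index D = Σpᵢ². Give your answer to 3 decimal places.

0.254

Total N = 36+53+17+24+77 = 207, so the proportions are 0.17391, 0.25604, 0.08213, 0.11594, 0.37198 (working shown to 5 dp, full precision carried).
D = 0.17391² + 0.25604² + 0.08213² + 0.11594² + 0.37198² = 0.03025 + 0.06556 + 0.00674 + 0.01344 + 0.13837 = 0.25436.
To 3 decimal places, D = 0.254.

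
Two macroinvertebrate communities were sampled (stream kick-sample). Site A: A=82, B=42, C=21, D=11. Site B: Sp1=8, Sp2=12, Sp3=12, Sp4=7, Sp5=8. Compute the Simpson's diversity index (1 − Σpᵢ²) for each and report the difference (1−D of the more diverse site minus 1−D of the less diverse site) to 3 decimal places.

Site A: N=156, proportions 0.525641, 0.269231, 0.134615, 0.070513, giving 1−D = 0.628123 (working shown to 6 dp, full precision carried).
Site B: N=47, proportions 0.170213, 0.255319, 0.255319, 0.148936, 0.170213, giving 1−D = 0.789498.
Difference = |0.628123 − 0.789498| = 0.161375, i.e. 0.161 to 3 decimal places.

0.161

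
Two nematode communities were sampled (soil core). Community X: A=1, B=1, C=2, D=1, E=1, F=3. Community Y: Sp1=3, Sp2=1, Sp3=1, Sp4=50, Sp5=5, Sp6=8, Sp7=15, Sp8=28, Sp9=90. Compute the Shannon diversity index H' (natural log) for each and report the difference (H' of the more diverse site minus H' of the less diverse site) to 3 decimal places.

Community X: N=9, proportions 0.11111, 0.11111, 0.22222, 0.11111, 0.11111, 0.33333, giving H' = 1.67699 (working shown to 5 dp, full precision carried).
Community Y: N=201, proportions 0.01493, 0.00498, 0.00498, 0.24876, 0.02488, 0.0398, 0.07463, 0.1393, 0.44776, giving H' = 1.50985.
Difference = |1.67699 − 1.50985| = 0.16714, i.e. 0.167 to 3 decimal places.

0.167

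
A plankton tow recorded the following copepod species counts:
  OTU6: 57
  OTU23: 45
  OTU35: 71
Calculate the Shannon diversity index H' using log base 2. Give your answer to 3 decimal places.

1.560

Total N = 57+45+71 = 173, so the proportions are 0.32948, 0.26012, 0.4104 (working shown to 5 dp, full precision carried).
Each pᵢ log₂ pᵢ term: 0.32948×(-1.60174)=-0.52774, 0.26012×(-1.94278)=-0.50535, 0.4104×(-1.28488)=-0.52732.
Sum = -1.56041, so H' = 1.560.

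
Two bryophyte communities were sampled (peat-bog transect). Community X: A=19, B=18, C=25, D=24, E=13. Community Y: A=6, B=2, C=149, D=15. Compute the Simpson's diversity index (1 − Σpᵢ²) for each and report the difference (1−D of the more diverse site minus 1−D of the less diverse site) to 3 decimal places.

Community X: N=99, proportions 0.1919192, 0.1818182, 0.2525253, 0.2424242, 0.1313131, giving 1−D = 0.7903275 (working shown to 7 dp, full precision carried).
Community Y: N=172, proportions 0.0348837, 0.0116279, 0.8662791, 0.0872093, giving 1−D = 0.2406030.
Difference = |0.7903275 − 0.2406030| = 0.5497245, i.e. 0.550 to 3 decimal places.

0.550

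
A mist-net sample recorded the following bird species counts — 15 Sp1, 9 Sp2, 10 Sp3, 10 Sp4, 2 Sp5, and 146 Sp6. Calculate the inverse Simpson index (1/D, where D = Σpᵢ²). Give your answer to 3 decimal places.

1.689

Total N = 15+9+10+10+2+146 = 192, so the proportions are 0.078125, 0.046875, 0.052083, 0.052083, 0.010417, 0.760417 (working shown to 6 dp, full precision carried).
D = 0.078125² + 0.046875² + 0.052083² + 0.052083² + 0.010417² + 0.760417² = 0.006104 + 0.002197 + 0.002713 + 0.002713 + 0.000109 + 0.578234 = 0.592068.
So 1/D = 1.68899, i.e. 1.689 to 3 decimal places.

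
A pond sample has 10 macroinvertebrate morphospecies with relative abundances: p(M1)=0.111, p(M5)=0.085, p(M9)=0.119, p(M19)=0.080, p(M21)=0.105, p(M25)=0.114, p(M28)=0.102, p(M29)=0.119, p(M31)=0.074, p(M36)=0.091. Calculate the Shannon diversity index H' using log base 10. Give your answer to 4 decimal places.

Each pᵢ log₁₀ pᵢ term (working shown to 6 dp, full precision carried): 0.111×(-0.954677)=-0.105969, 0.085×(-1.070581)=-0.090999, 0.119×(-0.924453)=-0.110010, 0.08×(-1.096910)=-0.087753, 0.105×(-0.978811)=-0.102775, 0.114×(-0.943095)=-0.107513, 0.102×(-0.991400)=-0.101123, 0.119×(-0.924453)=-0.110010, 0.074×(-1.130768)=-0.083677, 0.091×(-1.040959)=-0.094727.
Sum = -0.994556, so H' = 0.9946.

0.9946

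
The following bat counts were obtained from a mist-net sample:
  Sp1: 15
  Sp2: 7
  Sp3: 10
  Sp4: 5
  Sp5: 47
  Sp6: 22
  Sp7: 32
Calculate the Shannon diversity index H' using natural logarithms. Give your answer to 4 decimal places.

1.7013

Total N = 15+7+10+5+47+22+32 = 138, so the proportions are 0.108696, 0.050725, 0.072464, 0.036232, 0.34058, 0.15942, 0.231884 (working shown to 6 dp, full precision carried).
Each pᵢ ln pᵢ term: 0.108696×(-2.219203)=-0.241218, 0.050725×(-2.981344)=-0.151228, 0.072464×(-2.624669)=-0.190193, 0.036232×(-3.317816)=-0.120211, 0.34058×(-1.077106)=-0.366840, 0.15942×(-1.836211)=-0.292729, 0.231884×(-1.461518)=-0.338903.
Sum = -1.701322, so H' = 1.7013.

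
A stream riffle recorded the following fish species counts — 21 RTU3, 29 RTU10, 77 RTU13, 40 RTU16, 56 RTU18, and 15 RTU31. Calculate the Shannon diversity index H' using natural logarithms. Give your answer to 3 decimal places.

Total N = 21+29+77+40+56+15 = 238, so the proportions are 0.08824, 0.12185, 0.32353, 0.16807, 0.23529, 0.06303 (working shown to 5 dp, full precision carried).
Each pᵢ ln pᵢ term: 0.08824×(-2.42775)=-0.21421, 0.12185×(-2.10497)=-0.25649, 0.32353×(-1.12847)=-0.36509, 0.16807×(-1.78339)=-0.29973, 0.23529×(-1.44692)=-0.34045, 0.06303×(-2.76422)=-0.17422.
Sum = -1.65019, so H' = 1.650.

1.650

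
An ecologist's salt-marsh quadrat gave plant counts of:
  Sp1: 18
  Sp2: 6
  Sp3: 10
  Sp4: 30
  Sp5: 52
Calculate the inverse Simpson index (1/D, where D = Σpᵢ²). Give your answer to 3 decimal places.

Total N = 18+6+10+30+52 = 116, so the proportions are 0.1551724, 0.0517241, 0.0862069, 0.2586207, 0.4482759 (working shown to 7 dp, full precision carried).
D = 0.1551724² + 0.0517241² + 0.0862069² + 0.2586207² + 0.4482759² = 0.0240785 + 0.0026754 + 0.0074316 + 0.0668847 + 0.2009512 = 0.3020214.
So 1/D = 3.31102, i.e. 3.311 to 3 decimal places.

3.311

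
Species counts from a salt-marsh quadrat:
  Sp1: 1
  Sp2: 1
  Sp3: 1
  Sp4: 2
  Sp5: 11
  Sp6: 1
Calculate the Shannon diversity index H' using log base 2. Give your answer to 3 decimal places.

1.731

Total N = 1+1+1+2+11+1 = 17, so the proportions are 0.05882, 0.05882, 0.05882, 0.11765, 0.64706, 0.05882 (working shown to 5 dp, full precision carried).
Each pᵢ log₂ pᵢ term: 0.05882×(-4.08746)=-0.24044, 0.05882×(-4.08746)=-0.24044, 0.05882×(-4.08746)=-0.24044, 0.11765×(-3.08746)=-0.36323, 0.64706×(-0.62803)=-0.40637, 0.05882×(-4.08746)=-0.24044.
Sum = -1.73136, so H' = 1.731.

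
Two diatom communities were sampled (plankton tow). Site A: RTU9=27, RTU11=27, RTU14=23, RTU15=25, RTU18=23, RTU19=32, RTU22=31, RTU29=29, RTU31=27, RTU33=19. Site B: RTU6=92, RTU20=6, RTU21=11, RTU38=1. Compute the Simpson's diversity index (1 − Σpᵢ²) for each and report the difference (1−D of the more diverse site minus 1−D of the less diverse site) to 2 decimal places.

Site A: N=263, proportions 0.102662, 0.102662, 0.087452, 0.095057, 0.087452, 0.121673, 0.117871, 0.110266, 0.102662, 0.072243, giving 1−D = 0.897975 (working shown to 6 dp, full precision carried).
Site B: N=110, proportions 0.836364, 0.054545, 0.1, 0.009091, giving 1−D = 0.287438.
Difference = |0.897975 − 0.287438| = 0.610537, i.e. 0.61 to 2 decimal places.

0.61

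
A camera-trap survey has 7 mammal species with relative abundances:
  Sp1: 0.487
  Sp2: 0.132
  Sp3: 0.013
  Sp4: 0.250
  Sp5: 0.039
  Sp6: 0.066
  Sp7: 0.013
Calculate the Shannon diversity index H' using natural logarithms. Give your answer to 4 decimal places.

1.3831

Each pᵢ ln pᵢ term (working shown to 6 dp, full precision carried): 0.487×(-0.719491)=-0.350392, 0.132×(-2.024953)=-0.267294, 0.013×(-4.342806)=-0.056456, 0.25×(-1.386294)=-0.346574, 0.039×(-3.244194)=-0.126524, 0.066×(-2.718101)=-0.179395, 0.013×(-4.342806)=-0.056456.
Sum = -1.383091, so H' = 1.3831.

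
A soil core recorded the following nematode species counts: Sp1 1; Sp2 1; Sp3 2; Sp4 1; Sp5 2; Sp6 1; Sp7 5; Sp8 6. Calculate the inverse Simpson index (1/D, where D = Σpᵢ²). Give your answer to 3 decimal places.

4.945

Total N = 1+1+2+1+2+1+5+6 = 19, so the proportions are 0.0526316, 0.0526316, 0.1052632, 0.0526316, 0.1052632, 0.0526316, 0.2631579, 0.3157895 (working shown to 7 dp, full precision carried).
D = 0.0526316² + 0.0526316² + 0.1052632² + 0.0526316² + 0.1052632² + 0.0526316² + 0.2631579² + 0.3157895² = 0.0027701 + 0.0027701 + 0.0110803 + 0.0027701 + 0.0110803 + 0.0027701 + 0.0692521 + 0.0997230 = 0.2022161.
So 1/D = 4.94521, i.e. 4.945 to 3 decimal places.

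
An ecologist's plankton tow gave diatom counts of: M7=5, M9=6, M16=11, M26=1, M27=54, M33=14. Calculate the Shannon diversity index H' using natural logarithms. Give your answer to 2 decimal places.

Total N = 5+6+11+1+54+14 = 91, so the proportions are 0.0549, 0.0659, 0.1209, 0.011, 0.5934, 0.1538 (working shown to 4 dp, full precision carried).
Each pᵢ ln pᵢ term: 0.0549×(-2.9014)=-0.1594, 0.0659×(-2.7191)=-0.1793, 0.1209×(-2.1130)=-0.2554, 0.011×(-4.5109)=-0.0496, 0.5934×(-0.5219)=-0.3097, 0.1538×(-1.8718)=-0.2880.
Sum = -1.2413, so H' = 1.24.

1.24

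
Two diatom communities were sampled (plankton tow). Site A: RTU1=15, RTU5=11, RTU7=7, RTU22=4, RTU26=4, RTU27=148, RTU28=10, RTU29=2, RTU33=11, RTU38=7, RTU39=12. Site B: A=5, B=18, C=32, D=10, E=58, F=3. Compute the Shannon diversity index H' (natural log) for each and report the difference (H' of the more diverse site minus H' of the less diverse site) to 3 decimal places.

0.034

Site A: N=231, proportions 0.06494, 0.04762, 0.0303, 0.01732, 0.01732, 0.64069, 0.04329, 0.00866, 0.04762, 0.0303, 0.05195, giving H' = 1.43581 (working shown to 5 dp, full precision carried).
Site B: N=126, proportions 0.03968, 0.14286, 0.25397, 0.07937, 0.46032, 0.02381, giving H' = 1.40132.
Difference = |1.43581 − 1.40132| = 0.03449, i.e. 0.034 to 3 decimal places.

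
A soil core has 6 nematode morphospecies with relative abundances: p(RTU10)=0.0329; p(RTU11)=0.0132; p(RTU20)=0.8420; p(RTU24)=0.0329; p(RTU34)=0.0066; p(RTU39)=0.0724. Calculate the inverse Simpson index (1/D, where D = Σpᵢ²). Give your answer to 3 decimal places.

1.396

D = 0.0329² + 0.0132² + 0.842² + 0.0329² + 0.0066² + 0.0724² = 0.001082 + 0.000174 + 0.708964 + 0.001082 + 0.000044 + 0.005242 = 0.716588 (working shown to 6 dp, full precision carried).
So 1/D = 1.39550, i.e. 1.396 to 3 decimal places.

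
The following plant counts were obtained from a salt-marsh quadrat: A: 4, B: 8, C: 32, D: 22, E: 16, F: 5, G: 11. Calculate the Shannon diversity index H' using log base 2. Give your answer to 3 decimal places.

Total N = 4+8+32+22+16+5+11 = 98, so the proportions are 0.04082, 0.08163, 0.32653, 0.22449, 0.16327, 0.05102, 0.11224 (working shown to 5 dp, full precision carried).
Each pᵢ log₂ pᵢ term: 0.04082×(-4.61471)=-0.18836, 0.08163×(-3.61471)=-0.29508, 0.32653×(-1.61471)=-0.52725, 0.22449×(-2.15528)=-0.48384, 0.16327×(-2.61471)=-0.42689, 0.05102×(-4.29278)=-0.21902, 0.11224×(-3.15528)=-0.35416.
Sum = -2.49460, so H' = 2.495.

2.495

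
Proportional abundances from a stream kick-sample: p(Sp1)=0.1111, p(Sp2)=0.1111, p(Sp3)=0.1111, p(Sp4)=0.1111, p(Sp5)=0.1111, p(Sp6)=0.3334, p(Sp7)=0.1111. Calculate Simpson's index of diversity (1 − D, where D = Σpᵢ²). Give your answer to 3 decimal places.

0.815

D = 0.1111² + 0.1111² + 0.1111² + 0.1111² + 0.1111² + 0.3334² + 0.1111² = 0.01234 + 0.01234 + 0.01234 + 0.01234 + 0.01234 + 0.11116 + 0.01234 = 0.18521 (working shown to 5 dp, full precision carried).
So 1 − D = 0.81479, i.e. 0.815 to 3 decimal places.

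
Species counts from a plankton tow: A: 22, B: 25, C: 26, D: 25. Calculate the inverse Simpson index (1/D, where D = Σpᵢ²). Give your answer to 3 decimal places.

3.985

Total N = 22+25+26+25 = 98, so the proportions are 0.2244898, 0.255102, 0.2653061, 0.255102 (working shown to 7 dp, full precision carried).
D = 0.2244898² + 0.255102² + 0.2653061² + 0.255102² = 0.0503957 + 0.0650771 + 0.0703873 + 0.0650771 = 0.2509371.
So 1/D = 3.98506, i.e. 3.985 to 3 decimal places.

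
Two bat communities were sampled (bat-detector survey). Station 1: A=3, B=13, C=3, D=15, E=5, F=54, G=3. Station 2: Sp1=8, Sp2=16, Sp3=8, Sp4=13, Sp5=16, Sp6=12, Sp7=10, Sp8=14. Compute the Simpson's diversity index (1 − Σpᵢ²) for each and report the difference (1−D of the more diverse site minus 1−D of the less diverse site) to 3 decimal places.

0.232

Station 1: N=96, proportions 0.03125, 0.135417, 0.03125, 0.15625, 0.052083, 0.5625, 0.03125, giving 1−D = 0.635200 (working shown to 6 dp, full precision carried).
Station 2: N=97, proportions 0.082474, 0.164948, 0.082474, 0.134021, 0.164948, 0.123711, 0.103093, 0.14433, giving 1−D = 0.867255.
Difference = |0.635200 − 0.867255| = 0.232055, i.e. 0.232 to 3 decimal places.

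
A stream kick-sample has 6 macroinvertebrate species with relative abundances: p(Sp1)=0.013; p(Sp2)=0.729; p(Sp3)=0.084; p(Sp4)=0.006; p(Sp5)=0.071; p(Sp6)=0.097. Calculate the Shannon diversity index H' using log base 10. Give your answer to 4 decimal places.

Each pᵢ log₁₀ pᵢ term (working shown to 6 dp, full precision carried): 0.013×(-1.886057)=-0.024519, 0.729×(-0.137272)=-0.100072, 0.084×(-1.075721)=-0.090361, 0.006×(-2.221849)=-0.013331, 0.071×(-1.148742)=-0.081561, 0.097×(-1.013228)=-0.098283.
Sum = -0.408126, so H' = 0.4081.

0.4081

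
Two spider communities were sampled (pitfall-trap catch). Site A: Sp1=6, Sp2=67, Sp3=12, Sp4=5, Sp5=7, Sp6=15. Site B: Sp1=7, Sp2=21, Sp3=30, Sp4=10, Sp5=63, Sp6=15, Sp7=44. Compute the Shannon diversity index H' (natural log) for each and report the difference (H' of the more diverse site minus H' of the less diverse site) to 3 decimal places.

0.432

Site A: N=112, proportions 0.05357, 0.59821, 0.10714, 0.04464, 0.0625, 0.13393, giving H' = 1.28481 (working shown to 5 dp, full precision carried).
Site B: N=190, proportions 0.03684, 0.11053, 0.15789, 0.05263, 0.33158, 0.07895, 0.23158, giving H' = 1.71670.
Difference = |1.28481 − 1.71670| = 0.43189, i.e. 0.432 to 3 decimal places.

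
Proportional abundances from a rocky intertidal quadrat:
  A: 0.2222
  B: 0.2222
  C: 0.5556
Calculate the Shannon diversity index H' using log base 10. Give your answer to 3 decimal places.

Each pᵢ log₁₀ pᵢ term (working shown to 5 dp, full precision carried): 0.2222×(-0.65326)=-0.14515, 0.2222×(-0.65326)=-0.14515, 0.5556×(-0.25524)=-0.14181.
Sum = -0.43212, so H' = 0.432.

0.432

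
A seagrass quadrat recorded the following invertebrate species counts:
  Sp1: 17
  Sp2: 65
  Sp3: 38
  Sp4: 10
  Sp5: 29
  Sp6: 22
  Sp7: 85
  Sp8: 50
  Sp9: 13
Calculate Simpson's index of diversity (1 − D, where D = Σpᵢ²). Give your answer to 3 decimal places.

0.840

Total N = 17+65+38+10+29+22+85+50+13 = 329, so the proportions are 0.05167, 0.19757, 0.1155, 0.0304, 0.08815, 0.06687, 0.25836, 0.15198, 0.03951 (working shown to 5 dp, full precision carried).
D = 0.05167² + 0.19757² + 0.1155² + 0.0304² + 0.08815² + 0.06687² + 0.25836² + 0.15198² + 0.03951² = 0.00267 + 0.03903 + 0.01334 + 0.00092 + 0.00777 + 0.00447 + 0.06675 + 0.02310 + 0.00156 = 0.15962.
So 1 − D = 0.84038, i.e. 0.840 to 3 decimal places.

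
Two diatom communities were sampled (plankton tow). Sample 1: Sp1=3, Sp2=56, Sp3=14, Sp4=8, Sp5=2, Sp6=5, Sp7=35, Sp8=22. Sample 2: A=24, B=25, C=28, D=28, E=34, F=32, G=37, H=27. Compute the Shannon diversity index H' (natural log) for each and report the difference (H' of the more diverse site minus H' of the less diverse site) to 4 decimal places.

0.4316

Sample 1: N=145, proportions 0.0206897, 0.3862069, 0.0965517, 0.0551724, 0.0137931, 0.0344828, 0.2413793, 0.1517241, giving H' = 1.6376202 (working shown to 7 dp, full precision carried).
Sample 2: N=235, proportions 0.1021277, 0.106383, 0.1191489, 0.1191489, 0.1446809, 0.1361702, 0.1574468, 0.1148936, giving H' = 2.0692025.
Difference = |1.6376202 − 2.0692025| = 0.4315823, i.e. 0.4316 to 4 decimal places.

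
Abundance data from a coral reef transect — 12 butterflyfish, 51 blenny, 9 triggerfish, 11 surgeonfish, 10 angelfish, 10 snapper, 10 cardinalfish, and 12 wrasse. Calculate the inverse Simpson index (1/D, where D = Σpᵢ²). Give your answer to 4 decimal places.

4.6078

Total N = 12+51+9+11+10+10+10+12 = 125, so the proportions are 0.096, 0.408, 0.072, 0.088, 0.08, 0.08, 0.08, 0.096 (working shown to 8 dp, full precision carried).
D = 0.096² + 0.408² + 0.072² + 0.088² + 0.08² + 0.08² + 0.08² + 0.096² = 0.00921600 + 0.16646400 + 0.00518400 + 0.00774400 + 0.00640000 + 0.00640000 + 0.00640000 + 0.00921600 = 0.21702400.
So 1/D = 4.607785, i.e. 4.6078 to 4 decimal places.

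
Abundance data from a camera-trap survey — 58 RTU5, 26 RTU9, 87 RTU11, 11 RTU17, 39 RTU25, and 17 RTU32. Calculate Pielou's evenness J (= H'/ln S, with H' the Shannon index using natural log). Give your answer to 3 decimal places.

Total N = 58+26+87+11+39+17 = 238, so the proportions are 0.2437, 0.10924, 0.36555, 0.04622, 0.16387, 0.07143 (working shown to 5 dp, full precision carried).
H' = −Σ pᵢ ln pᵢ = −((-0.34406) + (-0.24188) + (-0.36787) + (-0.14209) + (-0.29639) + (-0.18850)) = 1.58080.
With S = 6 species, ln S = 1.79176, so J = 1.58080/1.79176 = 0.88226, i.e. 0.882 to 3 decimal places.

0.882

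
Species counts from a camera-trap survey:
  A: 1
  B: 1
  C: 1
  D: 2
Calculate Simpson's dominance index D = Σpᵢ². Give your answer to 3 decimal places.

0.280

Total N = 1+1+1+2 = 5, so the proportions are 0.2, 0.2, 0.2, 0.4 (working shown to 5 dp, full precision carried).
D = 0.2² + 0.2² + 0.2² + 0.4² = 0.04000 + 0.04000 + 0.04000 + 0.16000 = 0.28000.
To 3 decimal places, D = 0.280.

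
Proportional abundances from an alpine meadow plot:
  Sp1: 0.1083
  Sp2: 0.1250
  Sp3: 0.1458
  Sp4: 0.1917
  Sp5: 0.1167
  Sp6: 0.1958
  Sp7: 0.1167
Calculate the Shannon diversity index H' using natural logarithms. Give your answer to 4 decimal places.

1.9187

Each pᵢ ln pᵢ term (working shown to 6 dp, full precision carried): 0.1083×(-2.222850)=-0.240735, 0.125×(-2.079442)=-0.259930, 0.1458×(-1.925519)=-0.280741, 0.1917×(-1.651824)=-0.316655, 0.1167×(-2.148149)=-0.250689, 0.1958×(-1.630662)=-0.319284, 0.1167×(-2.148149)=-0.250689.
Sum = -1.918722, so H' = 1.9187.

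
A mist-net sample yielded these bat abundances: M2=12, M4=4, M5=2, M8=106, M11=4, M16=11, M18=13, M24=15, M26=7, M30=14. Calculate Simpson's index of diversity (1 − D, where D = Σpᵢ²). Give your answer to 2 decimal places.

Total N = 12+4+2+106+4+11+13+15+7+14 = 188, so the proportions are 0.0638, 0.0213, 0.0106, 0.5638, 0.0213, 0.0585, 0.0691, 0.0798, 0.0372, 0.0745 (working shown to 4 dp, full precision carried).
D = 0.0638² + 0.0213² + 0.0106² + 0.5638² + 0.0213² + 0.0585² + 0.0691² + 0.0798² + 0.0372² + 0.0745² = 0.0041 + 0.0005 + 0.0001 + 0.3179 + 0.0005 + 0.0034 + 0.0048 + 0.0064 + 0.0014 + 0.0055 = 0.3445.
So 1 − D = 0.6555, i.e. 0.66 to 2 decimal places.

0.66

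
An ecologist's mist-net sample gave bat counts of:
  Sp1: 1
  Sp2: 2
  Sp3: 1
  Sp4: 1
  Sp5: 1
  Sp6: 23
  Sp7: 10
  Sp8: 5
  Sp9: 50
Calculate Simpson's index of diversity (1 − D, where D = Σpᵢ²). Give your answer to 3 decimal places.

0.642

Total N = 1+2+1+1+1+23+10+5+50 = 94, so the proportions are 0.01064, 0.02128, 0.01064, 0.01064, 0.01064, 0.24468, 0.10638, 0.05319, 0.53191 (working shown to 5 dp, full precision carried).
D = 0.01064² + 0.02128² + 0.01064² + 0.01064² + 0.01064² + 0.24468² + 0.10638² + 0.05319² + 0.53191² = 0.00011 + 0.00045 + 0.00011 + 0.00011 + 0.00011 + 0.05987 + 0.01132 + 0.00283 + 0.28293 = 0.35785.
So 1 − D = 0.64215, i.e. 0.642 to 3 decimal places.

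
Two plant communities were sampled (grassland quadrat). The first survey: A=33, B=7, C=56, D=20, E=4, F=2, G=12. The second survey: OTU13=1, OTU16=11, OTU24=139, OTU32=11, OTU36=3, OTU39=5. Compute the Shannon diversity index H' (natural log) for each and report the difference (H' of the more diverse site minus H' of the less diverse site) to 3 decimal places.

The first survey: N=134, proportions 0.24627, 0.05224, 0.41791, 0.14925, 0.02985, 0.01493, 0.08955, giving H' = 1.53149 (working shown to 5 dp, full precision carried).
The second survey: N=170, proportions 0.00588, 0.06471, 0.81765, 0.06471, 0.01765, 0.02941, giving H' = 0.72410.
Difference = |1.53149 − 0.72410| = 0.80739, i.e. 0.807 to 3 decimal places.

0.807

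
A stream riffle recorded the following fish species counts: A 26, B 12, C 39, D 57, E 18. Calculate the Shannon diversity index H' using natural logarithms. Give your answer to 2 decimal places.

Total N = 26+12+39+57+18 = 152, so the proportions are 0.1711, 0.0789, 0.2566, 0.375, 0.1184 (working shown to 4 dp, full precision carried).
Each pᵢ ln pᵢ term: 0.1711×(-1.7658)=-0.3020, 0.0789×(-2.5390)=-0.2004, 0.2566×(-1.3603)=-0.3490, 0.375×(-0.9808)=-0.3678, 0.1184×(-2.1335)=-0.2527.
Sum = -1.4720, so H' = 1.47.

1.47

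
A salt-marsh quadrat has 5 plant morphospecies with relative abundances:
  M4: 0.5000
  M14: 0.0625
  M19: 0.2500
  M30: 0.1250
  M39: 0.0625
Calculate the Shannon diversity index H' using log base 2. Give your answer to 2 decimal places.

1.88

Each pᵢ log₂ pᵢ term (working shown to 4 dp, full precision carried): 0.5×(-1.0000)=-0.5000, 0.0625×(-4.0000)=-0.2500, 0.25×(-2.0000)=-0.5000, 0.125×(-3.0000)=-0.3750, 0.0625×(-4.0000)=-0.2500.
Sum = -1.8750, so H' = 1.88.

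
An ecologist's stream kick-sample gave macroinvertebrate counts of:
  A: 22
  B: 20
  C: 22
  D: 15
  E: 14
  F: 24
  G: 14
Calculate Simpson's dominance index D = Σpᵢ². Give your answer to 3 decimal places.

Total N = 22+20+22+15+14+24+14 = 131, so the proportions are 0.16794, 0.15267, 0.16794, 0.1145, 0.10687, 0.18321, 0.10687 (working shown to 5 dp, full precision carried).
D = 0.16794² + 0.15267² + 0.16794² + 0.1145² + 0.10687² + 0.18321² + 0.10687² = 0.02820 + 0.02331 + 0.02820 + 0.01311 + 0.01142 + 0.03356 + 0.01142 = 0.14923.
To 3 decimal places, D = 0.149.

0.149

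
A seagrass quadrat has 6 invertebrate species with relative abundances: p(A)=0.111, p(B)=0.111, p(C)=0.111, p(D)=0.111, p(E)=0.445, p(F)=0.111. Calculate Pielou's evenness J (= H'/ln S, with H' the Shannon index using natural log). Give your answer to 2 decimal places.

H' = −Σ pᵢ ln pᵢ = −((-0.2440) + (-0.2440) + (-0.2440) + (-0.2440) + (-0.3603) + (-0.2440)) = 1.5803 (working shown to 4 dp, full precision carried).
With S = 6 species, ln S = 1.7918, so J = 1.5803/1.7918 = 0.8820, i.e. 0.88 to 2 decimal places.

0.88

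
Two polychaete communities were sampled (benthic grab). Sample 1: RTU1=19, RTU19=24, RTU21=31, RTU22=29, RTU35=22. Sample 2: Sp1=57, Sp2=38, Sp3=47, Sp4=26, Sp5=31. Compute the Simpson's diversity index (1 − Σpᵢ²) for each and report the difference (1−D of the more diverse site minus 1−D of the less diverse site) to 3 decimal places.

Sample 1: N=125, proportions 0.152, 0.192, 0.248, 0.232, 0.176, giving 1−D = 0.793728 (working shown to 6 dp, full precision carried).
Sample 2: N=199, proportions 0.286432, 0.190955, 0.236181, 0.130653, 0.155779, giving 1−D = 0.784374.
Difference = |0.793728 − 0.784374| = 0.009354, i.e. 0.009 to 3 decimal places.

0.009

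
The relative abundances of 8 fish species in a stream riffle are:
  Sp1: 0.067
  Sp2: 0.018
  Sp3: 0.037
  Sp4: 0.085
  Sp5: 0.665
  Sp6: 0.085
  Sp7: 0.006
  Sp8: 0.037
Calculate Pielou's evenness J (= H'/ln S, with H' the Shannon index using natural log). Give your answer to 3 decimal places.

0.586

H' = −Σ pᵢ ln pᵢ = −((-0.18111) + (-0.07231) + (-0.12198) + (-0.20953) + (-0.27130) + (-0.20953) + (-0.03070) + (-0.12198)) = 1.21845 (working shown to 5 dp, full precision carried).
With S = 8 species, ln S = 2.07944, so J = 1.21845/2.07944 = 0.58595, i.e. 0.586 to 3 decimal places.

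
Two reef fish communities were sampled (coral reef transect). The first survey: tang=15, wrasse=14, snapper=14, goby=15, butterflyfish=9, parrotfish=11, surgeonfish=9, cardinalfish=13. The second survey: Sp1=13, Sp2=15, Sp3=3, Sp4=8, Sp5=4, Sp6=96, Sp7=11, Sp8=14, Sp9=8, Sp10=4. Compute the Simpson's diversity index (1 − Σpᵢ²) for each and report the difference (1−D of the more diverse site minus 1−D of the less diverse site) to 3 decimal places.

The first survey: N=100, proportions 0.15, 0.14, 0.14, 0.15, 0.09, 0.11, 0.09, 0.13, giving 1−D = 0.87060 (working shown to 5 dp, full precision carried).
The second survey: N=176, proportions 0.07386, 0.08523, 0.01705, 0.04545, 0.02273, 0.54545, 0.0625, 0.07955, 0.04545, 0.02273, giving 1−D = 0.67407.
Difference = |0.87060 − 0.67407| = 0.19653, i.e. 0.197 to 3 decimal places.

0.197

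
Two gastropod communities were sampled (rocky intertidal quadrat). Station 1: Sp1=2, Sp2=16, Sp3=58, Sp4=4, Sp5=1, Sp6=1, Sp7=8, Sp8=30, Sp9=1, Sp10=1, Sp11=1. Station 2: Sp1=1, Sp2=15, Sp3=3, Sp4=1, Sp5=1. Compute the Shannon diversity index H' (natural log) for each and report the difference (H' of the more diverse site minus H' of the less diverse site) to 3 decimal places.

Station 1: N=123, proportions 0.01626, 0.13008, 0.47154, 0.03252, 0.00813, 0.00813, 0.06504, 0.2439, 0.00813, 0.00813, 0.00813, giving H' = 1.51568 (working shown to 5 dp, full precision carried).
Station 2: N=21, proportions 0.04762, 0.71429, 0.14286, 0.04762, 0.04762, giving H' = 0.95326.
Difference = |1.51568 − 0.95326| = 0.56242, i.e. 0.562 to 3 decimal places.

0.562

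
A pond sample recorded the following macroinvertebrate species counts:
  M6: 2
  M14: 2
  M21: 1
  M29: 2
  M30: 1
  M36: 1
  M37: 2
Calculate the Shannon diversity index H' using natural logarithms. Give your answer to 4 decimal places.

Total N = 2+2+1+2+1+1+2 = 11, so the proportions are 0.181818, 0.181818, 0.090909, 0.181818, 0.090909, 0.090909, 0.181818 (working shown to 6 dp, full precision carried).
Each pᵢ ln pᵢ term: 0.181818×(-1.704748)=-0.309954, 0.181818×(-1.704748)=-0.309954, 0.090909×(-2.397895)=-0.217990, 0.181818×(-1.704748)=-0.309954, 0.090909×(-2.397895)=-0.217990, 0.090909×(-2.397895)=-0.217990, 0.181818×(-1.704748)=-0.309954.
Sum = -1.893788, so H' = 1.8938.

1.8938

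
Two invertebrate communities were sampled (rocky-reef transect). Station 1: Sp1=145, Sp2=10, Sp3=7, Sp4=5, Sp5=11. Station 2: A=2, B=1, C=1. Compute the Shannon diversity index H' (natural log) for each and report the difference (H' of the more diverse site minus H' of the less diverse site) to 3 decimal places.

0.311

Station 1: N=178, proportions 0.81461, 0.05618, 0.03933, 0.02809, 0.0618, giving H' = 0.72843 (working shown to 5 dp, full precision carried).
Station 2: N=4, proportions 0.5, 0.25, 0.25, giving H' = 1.03972.
Difference = |0.72843 − 1.03972| = 0.31129, i.e. 0.311 to 3 decimal places.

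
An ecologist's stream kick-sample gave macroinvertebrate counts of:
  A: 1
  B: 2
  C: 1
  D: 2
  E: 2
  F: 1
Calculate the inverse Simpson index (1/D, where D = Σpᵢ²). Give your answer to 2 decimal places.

Total N = 1+2+1+2+2+1 = 9, so the proportions are 0.111111, 0.222222, 0.111111, 0.222222, 0.222222, 0.111111 (working shown to 6 dp, full precision carried).
D = 0.111111² + 0.222222² + 0.111111² + 0.222222² + 0.222222² + 0.111111² = 0.012346 + 0.049383 + 0.012346 + 0.049383 + 0.049383 + 0.012346 = 0.185185.
So 1/D = 5.4000, i.e. 5.40 to 2 decimal places.

5.40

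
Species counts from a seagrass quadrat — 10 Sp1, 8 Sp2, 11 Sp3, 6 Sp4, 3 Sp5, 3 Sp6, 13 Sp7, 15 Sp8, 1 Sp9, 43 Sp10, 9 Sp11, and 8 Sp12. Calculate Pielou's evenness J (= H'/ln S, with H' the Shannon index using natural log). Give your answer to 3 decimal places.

Total N = 10+8+11+6+3+3+13+15+1+43+9+8 = 130, so the proportions are 0.07692, 0.06154, 0.08462, 0.04615, 0.02308, 0.02308, 0.1, 0.11538, 0.00769, 0.33077, 0.06923, 0.06154 (working shown to 5 dp, full precision carried).
H' = −Σ pᵢ ln pᵢ = −((-0.19730) + (-0.17157) + (-0.20897) + (-0.14196) + (-0.08698) + (-0.08698) + (-0.23026) + (-0.24917) + (-0.03744) + (-0.36594) + (-0.18487) + (-0.17157)) = 2.13301.
With S = 12 species, ln S = 2.48491, so J = 2.13301/2.48491 = 0.85839, i.e. 0.858 to 3 decimal places.

0.858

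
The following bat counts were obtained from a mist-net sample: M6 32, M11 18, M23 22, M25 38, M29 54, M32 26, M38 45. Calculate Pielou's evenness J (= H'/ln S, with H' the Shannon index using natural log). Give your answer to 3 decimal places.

Total N = 32+18+22+38+54+26+45 = 235, so the proportions are 0.13617, 0.076596, 0.093617, 0.161702, 0.229787, 0.110638, 0.191489 (working shown to 6 dp, full precision carried).
H' = −Σ pᵢ ln pᵢ = −((-0.271503) + (-0.196791) + (-0.221736) + (-0.294621) + (-0.337925) + (-0.243569) + (-0.316517)) = 1.882662.
With S = 7 species, ln S = 1.945910, so J = 1.882662/1.945910 = 0.967497, i.e. 0.967 to 3 decimal places.

0.967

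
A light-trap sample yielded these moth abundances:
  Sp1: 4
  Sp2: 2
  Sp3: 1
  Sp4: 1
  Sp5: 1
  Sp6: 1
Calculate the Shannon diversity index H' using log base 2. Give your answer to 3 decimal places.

Total N = 4+2+1+1+1+1 = 10, so the proportions are 0.4, 0.2, 0.1, 0.1, 0.1, 0.1 (working shown to 5 dp, full precision carried).
Each pᵢ log₂ pᵢ term: 0.4×(-1.32193)=-0.52877, 0.2×(-2.32193)=-0.46439, 0.1×(-3.32193)=-0.33219, 0.1×(-3.32193)=-0.33219, 0.1×(-3.32193)=-0.33219, 0.1×(-3.32193)=-0.33219.
Sum = -2.32193, so H' = 2.322.

2.322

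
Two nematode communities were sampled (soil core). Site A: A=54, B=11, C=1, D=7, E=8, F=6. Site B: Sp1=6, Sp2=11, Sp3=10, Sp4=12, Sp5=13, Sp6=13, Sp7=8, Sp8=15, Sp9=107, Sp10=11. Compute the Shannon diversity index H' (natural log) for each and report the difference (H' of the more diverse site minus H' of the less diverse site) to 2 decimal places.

Site A: N=87, proportions 0.6207, 0.1264, 0.0115, 0.0805, 0.092, 0.069, giving H' = 1.2155 (working shown to 4 dp, full precision carried).
Site B: N=206, proportions 0.0291, 0.0534, 0.0485, 0.0583, 0.0631, 0.0631, 0.0388, 0.0728, 0.5194, 0.0534, giving H' = 1.7343.
Difference = |1.2155 − 1.7343| = 0.5188, i.e. 0.52 to 2 decimal places.

0.52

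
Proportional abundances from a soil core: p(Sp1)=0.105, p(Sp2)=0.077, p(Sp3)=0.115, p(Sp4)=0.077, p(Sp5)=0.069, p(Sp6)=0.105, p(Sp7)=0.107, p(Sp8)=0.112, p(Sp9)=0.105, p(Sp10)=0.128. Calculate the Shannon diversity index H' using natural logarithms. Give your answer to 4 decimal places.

Each pᵢ ln pᵢ term (working shown to 6 dp, full precision carried): 0.105×(-2.253795)=-0.236648, 0.077×(-2.563950)=-0.197424, 0.115×(-2.162823)=-0.248725, 0.077×(-2.563950)=-0.197424, 0.069×(-2.673649)=-0.184482, 0.105×(-2.253795)=-0.236648, 0.107×(-2.234926)=-0.239137, 0.112×(-2.189256)=-0.245197, 0.105×(-2.253795)=-0.236648, 0.128×(-2.055725)=-0.263133.
Sum = -2.285467, so H' = 2.2855.

2.2855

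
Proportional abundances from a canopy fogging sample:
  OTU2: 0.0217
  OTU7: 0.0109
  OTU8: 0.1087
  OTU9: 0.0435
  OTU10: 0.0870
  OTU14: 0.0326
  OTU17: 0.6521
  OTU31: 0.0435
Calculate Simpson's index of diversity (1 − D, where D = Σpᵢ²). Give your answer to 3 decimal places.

0.550

D = 0.0217² + 0.0109² + 0.1087² + 0.0435² + 0.087² + 0.0326² + 0.6521² + 0.0435² = 0.00047 + 0.00012 + 0.01182 + 0.00189 + 0.00757 + 0.00106 + 0.42523 + 0.00189 = 0.45006 (working shown to 5 dp, full precision carried).
So 1 − D = 0.54994, i.e. 0.550 to 3 decimal places.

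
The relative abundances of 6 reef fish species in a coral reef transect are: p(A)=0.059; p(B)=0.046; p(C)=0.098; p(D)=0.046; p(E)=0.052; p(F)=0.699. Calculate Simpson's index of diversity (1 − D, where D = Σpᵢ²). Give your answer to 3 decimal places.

0.491

D = 0.059² + 0.046² + 0.098² + 0.046² + 0.052² + 0.699² = 0.00348 + 0.00212 + 0.00960 + 0.00212 + 0.00270 + 0.48860 = 0.50862 (working shown to 5 dp, full precision carried).
So 1 − D = 0.49138, i.e. 0.491 to 3 decimal places.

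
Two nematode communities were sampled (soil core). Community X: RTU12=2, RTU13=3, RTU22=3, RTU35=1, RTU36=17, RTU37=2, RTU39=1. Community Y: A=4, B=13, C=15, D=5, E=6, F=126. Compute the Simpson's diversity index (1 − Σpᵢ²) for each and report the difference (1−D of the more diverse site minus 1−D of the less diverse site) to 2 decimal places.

Community X: N=29, proportions 0.06897, 0.10345, 0.10345, 0.03448, 0.58621, 0.06897, 0.03448, giving 1−D = 0.62307 (working shown to 5 dp, full precision carried).
Community Y: N=169, proportions 0.02367, 0.07692, 0.08876, 0.02959, 0.0355, 0.74556, giving 1−D = 0.42765.
Difference = |0.62307 − 0.42765| = 0.19542, i.e. 0.20 to 2 decimal places.

0.20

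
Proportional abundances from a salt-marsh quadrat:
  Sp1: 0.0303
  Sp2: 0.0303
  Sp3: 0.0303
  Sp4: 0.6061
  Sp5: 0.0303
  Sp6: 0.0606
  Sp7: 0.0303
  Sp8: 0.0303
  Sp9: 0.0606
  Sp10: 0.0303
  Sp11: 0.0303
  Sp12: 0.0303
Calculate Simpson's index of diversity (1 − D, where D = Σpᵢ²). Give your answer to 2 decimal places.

0.62

D = 0.0303² + 0.0303² + 0.0303² + 0.6061² + 0.0303² + 0.0606² + 0.0303² + 0.0303² + 0.0606² + 0.0303² + 0.0303² + 0.0303² = 0.0009 + 0.0009 + 0.0009 + 0.3674 + 0.0009 + 0.0037 + 0.0009 + 0.0009 + 0.0037 + 0.0009 + 0.0009 + 0.0009 = 0.3830 (working shown to 4 dp, full precision carried).
So 1 − D = 0.6170, i.e. 0.62 to 2 decimal places.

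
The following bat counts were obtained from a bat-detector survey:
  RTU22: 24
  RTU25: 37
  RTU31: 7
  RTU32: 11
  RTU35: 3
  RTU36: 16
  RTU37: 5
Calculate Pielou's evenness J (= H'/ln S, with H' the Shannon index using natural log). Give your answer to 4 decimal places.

0.8571

Total N = 24+37+7+11+3+16+5 = 103, so the proportions are 0.23301, 0.359223, 0.067961, 0.106796, 0.029126, 0.15534, 0.048544 (working shown to 6 dp, full precision carried).
H' = −Σ pᵢ ln pᵢ = −((-0.339419) + (-0.367777) + (-0.182735) + (-0.238885) + (-0.102994) + (-0.289265) + (-0.146859)) = 1.667934.
With S = 7 species, ln S = 1.945910, so J = 1.667934/1.945910 = 0.857148, i.e. 0.8571 to 4 decimal places.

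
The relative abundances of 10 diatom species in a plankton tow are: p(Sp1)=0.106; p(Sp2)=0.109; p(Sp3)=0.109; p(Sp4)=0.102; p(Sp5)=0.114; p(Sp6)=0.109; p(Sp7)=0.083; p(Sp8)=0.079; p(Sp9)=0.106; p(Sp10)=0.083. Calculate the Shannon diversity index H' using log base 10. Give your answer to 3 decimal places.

0.997

Each pᵢ log₁₀ pᵢ term (working shown to 5 dp, full precision carried): 0.106×(-0.97469)=-0.10332, 0.109×(-0.96257)=-0.10492, 0.109×(-0.96257)=-0.10492, 0.102×(-0.99140)=-0.10112, 0.114×(-0.94310)=-0.10751, 0.109×(-0.96257)=-0.10492, 0.083×(-1.08092)=-0.08972, 0.079×(-1.10237)=-0.08709, 0.106×(-0.97469)=-0.10332, 0.083×(-1.08092)=-0.08972.
Sum = -0.99655, so H' = 0.997.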